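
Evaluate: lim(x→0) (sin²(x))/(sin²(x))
This is a 0/0 indeterminate form.

Apply L'Hôpital's rule: differentiate numerator and denominator separately.
  f(x) = sin(x)^2   ⇒   f'(x) = 2·sin(x)·cos(x)
  g(x) = sin(x)^2   ⇒   g'(x) = 2·sin(x)·cos(x)
  lim(x→0) f'(x)/g'(x) = lim(x→0) (2·sin(x)·cos(x))/(2·sin(x)·cos(x))
  = 1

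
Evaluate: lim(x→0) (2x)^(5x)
This is an exponential indeterminate form.

For exponential indeterminate forms, take the natural log:
  Let L = lim(x→0) (2x)^(5x)
  Then ln(L) = lim(x→0) [exponent × ln(base)]
  Evaluate using L'Hôpital or standard limits, then exponentiate.
  L = 1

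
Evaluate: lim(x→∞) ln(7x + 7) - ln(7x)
This is an ∞-∞ indeterminate form.

Combine fractions or rationalize to convert ∞-∞ to 0/0 form:
  lim(x→∞) ln(7x + 7) - ln(7x) = 0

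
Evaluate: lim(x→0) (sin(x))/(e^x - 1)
This is a 0/0 indeterminate form.

Apply L'Hôpital's rule: differentiate numerator and denominator separately.
  f(x) = sin(x)   ⇒   f'(x) = cos(x)
  g(x) = e^(x) - 1   ⇒   g'(x) = e^(x)
  lim(x→0) f'(x)/g'(x) = lim(x→0) (cos(x))/(e^(x))
  = 1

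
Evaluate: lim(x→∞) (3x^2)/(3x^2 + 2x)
This is an ∞/∞ indeterminate form.

Apply L'Hôpital's rule: differentiate numerator and denominator separately.
  f(x) = 3·x^2   ⇒   f'(x) = 6·x
  g(x) = 3·x^2 + 2·x   ⇒   g'(x) = 6·x + 2
  lim(x→∞) f'(x)/g'(x) = lim(x→∞) (6·x)/(6·x + 2)
  = 1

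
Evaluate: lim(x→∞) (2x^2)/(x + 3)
This is an ∞/∞ indeterminate form.

Apply L'Hôpital's rule: differentiate numerator and denominator separately.
  f(x) = 2·x^2   ⇒   f'(x) = 4·x
  g(x) = x + 3   ⇒   g'(x) = 1
  lim(x→∞) f'(x)/g'(x) = lim(x→∞) (4·x)/(1)
  = ∞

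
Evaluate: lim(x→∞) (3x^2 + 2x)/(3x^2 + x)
This is an ∞/∞ indeterminate form.

Apply L'Hôpital's rule: differentiate numerator and denominator separately.
  f(x) = 3·x^2 + 2·x   ⇒   f'(x) = 6·x + 2
  g(x) = 3·x^2 + x   ⇒   g'(x) = 6·x + 1
  lim(x→∞) f'(x)/g'(x) = lim(x→∞) (6·x + 2)/(6·x + 1)
  = 1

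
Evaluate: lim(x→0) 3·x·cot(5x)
This is a 0·∞ indeterminate form.

Rewrite 0·∞ as a quotient (0/0 or ∞/∞ form), then apply L'Hôpital's rule:
  lim(x→0) 3·x·cot(5x) = 3/5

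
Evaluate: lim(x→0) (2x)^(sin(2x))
This is an exponential indeterminate form.

For exponential indeterminate forms, take the natural log:
  Let L = lim(x→0) (2x)^(sin(2x))
  Then ln(L) = lim(x→0) [exponent × ln(base)]
  Evaluate using L'Hôpital or standard limits, then exponentiate.
  L = 1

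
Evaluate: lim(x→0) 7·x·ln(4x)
This is a 0·∞ indeterminate form.

Rewrite 0·∞ as a quotient (0/0 or ∞/∞ form), then apply L'Hôpital's rule:
  lim(x→0) 7·x·ln(4x) = 0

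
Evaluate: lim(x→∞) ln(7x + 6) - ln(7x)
This is an ∞-∞ indeterminate form.

Combine fractions or rationalize to convert ∞-∞ to 0/0 form:
  lim(x→∞) ln(7x + 6) - ln(7x) = 0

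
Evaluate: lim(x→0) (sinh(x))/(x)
This is a 0/0 indeterminate form.

Apply L'Hôpital's rule: differentiate numerator and denominator separately.
  f(x) = sinh(x)   ⇒   f'(x) = cosh(x)
  g(x) = x   ⇒   g'(x) = 1
  lim(x→0) f'(x)/g'(x) = lim(x→0) (cosh(x))/(1)
  = 1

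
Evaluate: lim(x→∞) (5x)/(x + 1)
This is an ∞/∞ indeterminate form.

Apply L'Hôpital's rule: differentiate numerator and denominator separately.
  f(x) = 5·x   ⇒   f'(x) = 5
  g(x) = x + 1   ⇒   g'(x) = 1
  lim(x→∞) f'(x)/g'(x) = lim(x→∞) (5)/(1)
  = 5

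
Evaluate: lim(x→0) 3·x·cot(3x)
This is a 0·∞ indeterminate form.

Rewrite 0·∞ as a quotient (0/0 or ∞/∞ form), then apply L'Hôpital's rule:
  lim(x→0) 3·x·cot(3x) = 1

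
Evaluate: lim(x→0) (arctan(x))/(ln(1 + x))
This is a 0/0 indeterminate form.

Apply L'Hôpital's rule: differentiate numerator and denominator separately.
  f(x) = atan(x)   ⇒   f'(x) = 1/(x^2 + 1)
  g(x) = ln(x + 1)   ⇒   g'(x) = 1/(x + 1)
  lim(x→0) f'(x)/g'(x) = lim(x→0) (1/(x^2 + 1))/(1/(x + 1))
  = 1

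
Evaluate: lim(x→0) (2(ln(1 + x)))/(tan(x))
This is a 0/0 indeterminate form.

Apply L'Hôpital's rule: differentiate numerator and denominator separately.
  f(x) = 2·ln(x + 1)   ⇒   f'(x) = 2/(x + 1)
  g(x) = tan(x)   ⇒   g'(x) = tan(x)^2 + 1
  lim(x→0) f'(x)/g'(x) = lim(x→0) (2/(x + 1))/(tan(x)^2 + 1)
  = 2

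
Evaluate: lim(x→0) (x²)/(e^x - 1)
This is a 0/0 indeterminate form.

Apply L'Hôpital's rule: differentiate numerator and denominator separately.
  f(x) = x^2   ⇒   f'(x) = 2·x
  g(x) = e^(x) - 1   ⇒   g'(x) = e^(x)
  lim(x→0) f'(x)/g'(x) = lim(x→0) (2·x)/(e^(x))
  = 0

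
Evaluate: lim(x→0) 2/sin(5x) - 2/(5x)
This is an ∞-∞ indeterminate form.

Combine fractions or rationalize to convert ∞-∞ to 0/0 form:
  lim(x→0) 2/sin(5x) - 2/(5x) = 0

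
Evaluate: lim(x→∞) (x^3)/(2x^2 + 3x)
This is an ∞/∞ indeterminate form.

Apply L'Hôpital's rule: differentiate numerator and denominator separately.
  f(x) = x^3   ⇒   f'(x) = 3·x^2
  g(x) = 2·x^2 + 3·x   ⇒   g'(x) = 4·x + 3
  lim(x→∞) f'(x)/g'(x) = lim(x→∞) (3·x^2)/(4·x + 3)
  = ∞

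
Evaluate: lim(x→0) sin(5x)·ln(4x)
This is a 0·∞ indeterminate form.

Rewrite 0·∞ as a quotient (0/0 or ∞/∞ form), then apply L'Hôpital's rule:
  lim(x→0) sin(5x)·ln(4x) = 0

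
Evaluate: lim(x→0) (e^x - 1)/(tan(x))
This is a 0/0 indeterminate form.

Apply L'Hôpital's rule: differentiate numerator and denominator separately.
  f(x) = e^(x) - 1   ⇒   f'(x) = e^(x)
  g(x) = tan(x)   ⇒   g'(x) = tan(x)^2 + 1
  lim(x→0) f'(x)/g'(x) = lim(x→0) (e^(x))/(tan(x)^2 + 1)
  = 1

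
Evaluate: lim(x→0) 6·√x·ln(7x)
This is a 0·∞ indeterminate form.

Rewrite 0·∞ as a quotient (0/0 or ∞/∞ form), then apply L'Hôpital's rule:
  lim(x→0) 6·√x·ln(7x) = 0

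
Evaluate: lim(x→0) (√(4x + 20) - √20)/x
This is a standard limit.

Factor or rationalize the expression:
  lim(x→0) (√(4x + 20) - √20)/x = sqrt(5)/5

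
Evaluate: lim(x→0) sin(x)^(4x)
This is an exponential indeterminate form.

For exponential indeterminate forms, take the natural log:
  Let L = lim(x→0) sin(x)^(4x)
  Then ln(L) = lim(x→0) [exponent × ln(base)]
  Evaluate using L'Hôpital or standard limits, then exponentiate.
  L = 1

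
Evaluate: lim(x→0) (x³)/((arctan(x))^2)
This is a 0/0 indeterminate form.

Apply L'Hôpital's rule: differentiate numerator and denominator separately.
  f(x) = x^3   ⇒   f'(x) = 3·x^2
  g(x) = atan(x)^2   ⇒   g'(x) = 2·atan(x)/(x^2 + 1)
  lim(x→0) f'(x)/g'(x) = lim(x→0) (3·x^2)/(2·atan(x)/(x^2 + 1))
  = 0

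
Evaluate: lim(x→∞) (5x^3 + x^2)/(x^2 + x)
This is an ∞/∞ indeterminate form.

Apply L'Hôpital's rule: differentiate numerator and denominator separately.
  f(x) = 5·x^3 + x^2   ⇒   f'(x) = 15·x^2 + 2·x
  g(x) = x^2 + x   ⇒   g'(x) = 2·x + 1
  lim(x→∞) f'(x)/g'(x) = lim(x→∞) (15·x^2 + 2·x)/(2·x + 1)
  = ∞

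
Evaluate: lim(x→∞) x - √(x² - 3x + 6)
This is an ∞-∞ indeterminate form.

Combine fractions or rationalize to convert ∞-∞ to 0/0 form:
  lim(x→∞) x - √(x² - 3x + 6) = 3/2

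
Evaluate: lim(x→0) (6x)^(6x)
This is an exponential indeterminate form.

For exponential indeterminate forms, take the natural log:
  Let L = lim(x→0) (6x)^(6x)
  Then ln(L) = lim(x→0) [exponent × ln(base)]
  Evaluate using L'Hôpital or standard limits, then exponentiate.
  L = 1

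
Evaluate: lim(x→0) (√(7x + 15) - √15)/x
This is a standard limit.

Factor or rationalize the expression:
  lim(x→0) (√(7x + 15) - √15)/x = 7·sqrt(15)/30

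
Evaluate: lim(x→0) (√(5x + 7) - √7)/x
This is a standard limit.

Factor or rationalize the expression:
  lim(x→0) (√(5x + 7) - √7)/x = 5·sqrt(7)/14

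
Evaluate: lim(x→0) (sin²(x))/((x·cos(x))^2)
This is a 0/0 indeterminate form.

Apply L'Hôpital's rule: differentiate numerator and denominator separately.
  f(x) = sin(x)^2   ⇒   f'(x) = 2·sin(x)·cos(x)
  g(x) = x^2·cos(x)^2   ⇒   g'(x) = -2·x^2·sin(x)·cos(x) + 2·x·cos(x)^2
  lim(x→0) f'(x)/g'(x) = lim(x→0) (2·sin(x)·cos(x))/(-2·x^2·sin(x)·cos(x) + 2·x·cos(x)^2)
  = 1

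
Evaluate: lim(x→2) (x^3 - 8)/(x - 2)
This is a standard limit.

Factor or rationalize the expression:
  lim(x→2) (x^3 - 8)/(x - 2) = 12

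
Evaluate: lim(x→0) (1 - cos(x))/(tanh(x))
This is a 0/0 indeterminate form.

Apply L'Hôpital's rule: differentiate numerator and denominator separately.
  f(x) = 1 - cos(x)   ⇒   f'(x) = sin(x)
  g(x) = tanh(x)   ⇒   g'(x) = 1 - tanh(x)^2
  lim(x→0) f'(x)/g'(x) = lim(x→0) (sin(x))/(1 - tanh(x)^2)
  = 0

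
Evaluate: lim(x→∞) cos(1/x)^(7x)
This is an exponential indeterminate form.

For exponential indeterminate forms, take the natural log:
  Let L = lim(x→∞) cos(1/x)^(7x)
  Then ln(L) = lim(x→∞) [exponent × ln(base)]
  Evaluate using L'Hôpital or standard limits, then exponentiate.
  L = 1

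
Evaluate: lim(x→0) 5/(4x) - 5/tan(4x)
This is an ∞-∞ indeterminate form.

Combine fractions or rationalize to convert ∞-∞ to 0/0 form:
  lim(x→0) 5/(4x) - 5/tan(4x) = 0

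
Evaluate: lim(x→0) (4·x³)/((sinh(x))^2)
This is a 0/0 indeterminate form.

Apply L'Hôpital's rule: differentiate numerator and denominator separately.
  f(x) = 4·x^3   ⇒   f'(x) = 12·x^2
  g(x) = sinh(x)^2   ⇒   g'(x) = 2·sinh(x)·cosh(x)
  lim(x→0) f'(x)/g'(x) = lim(x→0) (12·x^2)/(2·sinh(x)·cosh(x))
  = 0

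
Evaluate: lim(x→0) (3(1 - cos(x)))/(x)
This is a 0/0 indeterminate form.

Apply L'Hôpital's rule: differentiate numerator and denominator separately.
  f(x) = 3 - 3·cos(x)   ⇒   f'(x) = 3·sin(x)
  g(x) = x   ⇒   g'(x) = 1
  lim(x→0) f'(x)/g'(x) = lim(x→0) (3·sin(x))/(1)
  = 0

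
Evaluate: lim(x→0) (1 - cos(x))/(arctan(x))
This is a 0/0 indeterminate form.

Apply L'Hôpital's rule: differentiate numerator and denominator separately.
  f(x) = 1 - cos(x)   ⇒   f'(x) = sin(x)
  g(x) = atan(x)   ⇒   g'(x) = 1/(x^2 + 1)
  lim(x→0) f'(x)/g'(x) = lim(x→0) (sin(x))/(1/(x^2 + 1))
  = 0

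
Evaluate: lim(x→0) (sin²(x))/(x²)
This is a 0/0 indeterminate form.

Apply L'Hôpital's rule: differentiate numerator and denominator separately.
  f(x) = sin(x)^2   ⇒   f'(x) = 2·sin(x)·cos(x)
  g(x) = x^2   ⇒   g'(x) = 2·x
  lim(x→0) f'(x)/g'(x) = lim(x→0) (2·sin(x)·cos(x))/(2·x)
  = 1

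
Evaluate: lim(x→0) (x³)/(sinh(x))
This is a 0/0 indeterminate form.

Apply L'Hôpital's rule: differentiate numerator and denominator separately.
  f(x) = x^3   ⇒   f'(x) = 3·x^2
  g(x) = sinh(x)   ⇒   g'(x) = cosh(x)
  lim(x→0) f'(x)/g'(x) = lim(x→0) (3·x^2)/(cosh(x))
  = 0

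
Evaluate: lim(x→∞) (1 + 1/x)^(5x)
This is an exponential indeterminate form.

For exponential indeterminate forms, take the natural log:
  Let L = lim(x→∞) (1 + 1/x)^(5x)
  Then ln(L) = lim(x→∞) [exponent × ln(base)]
  Evaluate using L'Hôpital or standard limits, then exponentiate.
  L = e^(5)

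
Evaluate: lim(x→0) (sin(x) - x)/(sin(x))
This is a 0/0 indeterminate form.

Apply L'Hôpital's rule: differentiate numerator and denominator separately.
  f(x) = -x + sin(x)   ⇒   f'(x) = cos(x) - 1
  g(x) = sin(x)   ⇒   g'(x) = cos(x)
  lim(x→0) f'(x)/g'(x) = lim(x→0) (cos(x) - 1)/(cos(x))
  = 0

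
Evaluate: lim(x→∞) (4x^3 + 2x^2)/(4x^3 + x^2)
This is an ∞/∞ indeterminate form.

Apply L'Hôpital's rule: differentiate numerator and denominator separately.
  f(x) = 4·x^3 + 2·x^2   ⇒   f'(x) = 12·x^2 + 4·x
  g(x) = 4·x^3 + x^2   ⇒   g'(x) = 12·x^2 + 2·x
  lim(x→∞) f'(x)/g'(x) = lim(x→∞) (12·x^2 + 4·x)/(12·x^2 + 2·x)
  = 1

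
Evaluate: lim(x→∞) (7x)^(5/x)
This is an exponential indeterminate form.

For exponential indeterminate forms, take the natural log:
  Let L = lim(x→∞) (7x)^(5/x)
  Then ln(L) = lim(x→∞) [exponent × ln(base)]
  Evaluate using L'Hôpital or standard limits, then exponentiate.
  L = 1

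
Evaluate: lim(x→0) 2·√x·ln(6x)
This is a 0·∞ indeterminate form.

Rewrite 0·∞ as a quotient (0/0 or ∞/∞ form), then apply L'Hôpital's rule:
  lim(x→0) 2·√x·ln(6x) = 0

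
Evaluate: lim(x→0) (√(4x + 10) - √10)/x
This is a standard limit.

Factor or rationalize the expression:
  lim(x→0) (√(4x + 10) - √10)/x = sqrt(10)/5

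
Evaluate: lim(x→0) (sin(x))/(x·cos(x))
This is a 0/0 indeterminate form.

Apply L'Hôpital's rule: differentiate numerator and denominator separately.
  f(x) = sin(x)   ⇒   f'(x) = cos(x)
  g(x) = x·cos(x)   ⇒   g'(x) = -x·sin(x) + cos(x)
  lim(x→0) f'(x)/g'(x) = lim(x→0) (cos(x))/(-x·sin(x) + cos(x))
  = 1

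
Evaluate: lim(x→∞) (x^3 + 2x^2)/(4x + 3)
This is an ∞/∞ indeterminate form.

Apply L'Hôpital's rule: differentiate numerator and denominator separately.
  f(x) = x^3 + 2·x^2   ⇒   f'(x) = 3·x^2 + 4·x
  g(x) = 4·x + 3   ⇒   g'(x) = 4
  lim(x→∞) f'(x)/g'(x) = lim(x→∞) (3·x^2 + 4·x)/(4)
  = ∞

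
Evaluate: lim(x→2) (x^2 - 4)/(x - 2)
This is a standard limit.

Factor or rationalize the expression:
  lim(x→2) (x^2 - 4)/(x - 2) = 4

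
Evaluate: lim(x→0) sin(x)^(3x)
This is an exponential indeterminate form.

For exponential indeterminate forms, take the natural log:
  Let L = lim(x→0) sin(x)^(3x)
  Then ln(L) = lim(x→0) [exponent × ln(base)]
  Evaluate using L'Hôpital or standard limits, then exponentiate.
  L = 1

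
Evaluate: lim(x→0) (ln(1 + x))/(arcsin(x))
This is a 0/0 indeterminate form.

Apply L'Hôpital's rule: differentiate numerator and denominator separately.
  f(x) = ln(x + 1)   ⇒   f'(x) = 1/(x + 1)
  g(x) = asin(x)   ⇒   g'(x) = 1/sqrt(1 - x^2)
  lim(x→0) f'(x)/g'(x) = lim(x→0) (1/(x + 1))/(1/sqrt(1 - x^2))
  = 1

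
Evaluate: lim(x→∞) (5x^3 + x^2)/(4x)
This is an ∞/∞ indeterminate form.

Apply L'Hôpital's rule: differentiate numerator and denominator separately.
  f(x) = 5·x^3 + x^2   ⇒   f'(x) = 15·x^2 + 2·x
  g(x) = 4·x   ⇒   g'(x) = 4
  lim(x→∞) f'(x)/g'(x) = lim(x→∞) (15·x^2 + 2·x)/(4)
  = ∞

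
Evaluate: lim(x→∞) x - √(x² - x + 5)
This is an ∞-∞ indeterminate form.

Combine fractions or rationalize to convert ∞-∞ to 0/0 form:
  lim(x→∞) x - √(x² - x + 5) = 1/2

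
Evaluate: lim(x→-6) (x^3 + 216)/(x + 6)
This is a standard limit.

Factor or rationalize the expression:
  lim(x→-6) (x^3 + 216)/(x + 6) = 108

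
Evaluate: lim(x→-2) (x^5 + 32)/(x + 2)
This is a standard limit.

Factor or rationalize the expression:
  lim(x→-2) (x^5 + 32)/(x + 2) = 80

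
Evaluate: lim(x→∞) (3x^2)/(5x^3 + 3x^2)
This is an ∞/∞ indeterminate form.

Apply L'Hôpital's rule: differentiate numerator and denominator separately.
  f(x) = 3·x^2   ⇒   f'(x) = 6·x
  g(x) = 5·x^3 + 3·x^2   ⇒   g'(x) = 15·x^2 + 6·x
  lim(x→∞) f'(x)/g'(x) = lim(x→∞) (6·x)/(15·x^2 + 6·x)
  = 0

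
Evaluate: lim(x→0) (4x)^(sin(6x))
This is an exponential indeterminate form.

For exponential indeterminate forms, take the natural log:
  Let L = lim(x→0) (4x)^(sin(6x))
  Then ln(L) = lim(x→0) [exponent × ln(base)]
  Evaluate using L'Hôpital or standard limits, then exponentiate.
  L = 1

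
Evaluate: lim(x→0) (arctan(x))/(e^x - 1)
This is a 0/0 indeterminate form.

Apply L'Hôpital's rule: differentiate numerator and denominator separately.
  f(x) = atan(x)   ⇒   f'(x) = 1/(x^2 + 1)
  g(x) = e^(x) - 1   ⇒   g'(x) = e^(x)
  lim(x→0) f'(x)/g'(x) = lim(x→0) (1/(x^2 + 1))/(e^(x))
  = 1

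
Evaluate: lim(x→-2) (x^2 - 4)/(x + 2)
This is a standard limit.

Factor or rationalize the expression:
  lim(x→-2) (x^2 - 4)/(x + 2) = -4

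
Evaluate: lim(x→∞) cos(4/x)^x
This is an exponential indeterminate form.

For exponential indeterminate forms, take the natural log:
  Let L = lim(x→∞) cos(4/x)^x
  Then ln(L) = lim(x→∞) [exponent × ln(base)]
  Evaluate using L'Hôpital or standard limits, then exponentiate.
  L = 1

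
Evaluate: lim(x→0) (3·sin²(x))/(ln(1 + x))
This is a 0/0 indeterminate form.

Apply L'Hôpital's rule: differentiate numerator and denominator separately.
  f(x) = 3·sin(x)^2   ⇒   f'(x) = 6·sin(x)·cos(x)
  g(x) = ln(x + 1)   ⇒   g'(x) = 1/(x + 1)
  lim(x→0) f'(x)/g'(x) = lim(x→0) (6·sin(x)·cos(x))/(1/(x + 1))
  = 0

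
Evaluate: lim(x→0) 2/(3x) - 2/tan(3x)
This is an ∞-∞ indeterminate form.

Combine fractions or rationalize to convert ∞-∞ to 0/0 form:
  lim(x→0) 2/(3x) - 2/tan(3x) = 0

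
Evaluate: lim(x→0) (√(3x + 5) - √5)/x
This is a standard limit.

Factor or rationalize the expression:
  lim(x→0) (√(3x + 5) - √5)/x = 3·sqrt(5)/10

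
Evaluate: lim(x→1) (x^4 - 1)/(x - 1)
This is a standard limit.

Factor or rationalize the expression:
  lim(x→1) (x^4 - 1)/(x - 1) = 4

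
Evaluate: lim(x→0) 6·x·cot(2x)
This is a 0·∞ indeterminate form.

Rewrite 0·∞ as a quotient (0/0 or ∞/∞ form), then apply L'Hôpital's rule:
  lim(x→0) 6·x·cot(2x) = 3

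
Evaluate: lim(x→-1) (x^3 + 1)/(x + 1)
This is a standard limit.

Factor or rationalize the expression:
  lim(x→-1) (x^3 + 1)/(x + 1) = 3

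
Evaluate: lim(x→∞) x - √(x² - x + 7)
This is an ∞-∞ indeterminate form.

Combine fractions or rationalize to convert ∞-∞ to 0/0 form:
  lim(x→∞) x - √(x² - x + 7) = 1/2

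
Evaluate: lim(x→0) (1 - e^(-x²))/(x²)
This is a 0/0 indeterminate form.

Apply L'Hôpital's rule: differentiate numerator and denominator separately.
  f(x) = 1 - e^(-x^2)   ⇒   f'(x) = 2·x·e^(-x^2)
  g(x) = x^2   ⇒   g'(x) = 2·x
  lim(x→0) f'(x)/g'(x) = lim(x→0) (2·x·e^(-x^2))/(2·x)
  = 1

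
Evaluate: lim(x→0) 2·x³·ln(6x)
This is a 0·∞ indeterminate form.

Rewrite 0·∞ as a quotient (0/0 or ∞/∞ form), then apply L'Hôpital's rule:
  lim(x→0) 2·x³·ln(6x) = 0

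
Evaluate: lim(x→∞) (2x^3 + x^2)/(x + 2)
This is an ∞/∞ indeterminate form.

Apply L'Hôpital's rule: differentiate numerator and denominator separately.
  f(x) = 2·x^3 + x^2   ⇒   f'(x) = 6·x^2 + 2·x
  g(x) = x + 2   ⇒   g'(x) = 1
  lim(x→∞) f'(x)/g'(x) = lim(x→∞) (6·x^2 + 2·x)/(1)
  = ∞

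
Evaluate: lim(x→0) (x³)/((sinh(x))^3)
This is a 0/0 indeterminate form.

Apply L'Hôpital's rule: differentiate numerator and denominator separately.
  f(x) = x^3   ⇒   f'(x) = 3·x^2
  g(x) = sinh(x)^3   ⇒   g'(x) = 3·sinh(x)^2·cosh(x)
  lim(x→0) f'(x)/g'(x) = lim(x→0) (3·x^2)/(3·sinh(x)^2·cosh(x))
  = 1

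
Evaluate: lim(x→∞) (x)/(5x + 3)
This is an ∞/∞ indeterminate form.

Apply L'Hôpital's rule: differentiate numerator and denominator separately.
  f(x) = x   ⇒   f'(x) = 1
  g(x) = 5·x + 3   ⇒   g'(x) = 5
  lim(x→∞) f'(x)/g'(x) = lim(x→∞) (1)/(5)
  = 1/5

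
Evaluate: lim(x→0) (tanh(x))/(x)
This is a 0/0 indeterminate form.

Apply L'Hôpital's rule: differentiate numerator and denominator separately.
  f(x) = tanh(x)   ⇒   f'(x) = 1 - tanh(x)^2
  g(x) = x   ⇒   g'(x) = 1
  lim(x→0) f'(x)/g'(x) = lim(x→0) (1 - tanh(x)^2)/(1)
  = 1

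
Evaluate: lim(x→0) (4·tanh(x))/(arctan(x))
This is a 0/0 indeterminate form.

Apply L'Hôpital's rule: differentiate numerator and denominator separately.
  f(x) = 4·tanh(x)   ⇒   f'(x) = 4 - 4·tanh(x)^2
  g(x) = atan(x)   ⇒   g'(x) = 1/(x^2 + 1)
  lim(x→0) f'(x)/g'(x) = lim(x→0) (4 - 4·tanh(x)^2)/(1/(x^2 + 1))
  = 4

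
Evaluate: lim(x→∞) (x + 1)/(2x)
This is an ∞/∞ indeterminate form.

Apply L'Hôpital's rule: differentiate numerator and denominator separately.
  f(x) = x + 1   ⇒   f'(x) = 1
  g(x) = 2·x   ⇒   g'(x) = 2
  lim(x→∞) f'(x)/g'(x) = lim(x→∞) (1)/(2)
  = 1/2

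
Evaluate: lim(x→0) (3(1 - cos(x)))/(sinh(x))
This is a 0/0 indeterminate form.

Apply L'Hôpital's rule: differentiate numerator and denominator separately.
  f(x) = 3 - 3·cos(x)   ⇒   f'(x) = 3·sin(x)
  g(x) = sinh(x)   ⇒   g'(x) = cosh(x)
  lim(x→0) f'(x)/g'(x) = lim(x→0) (3·sin(x))/(cosh(x))
  = 0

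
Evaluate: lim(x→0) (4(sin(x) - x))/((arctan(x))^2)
This is a 0/0 indeterminate form.

Apply L'Hôpital's rule: differentiate numerator and denominator separately.
  f(x) = -4·x + 4·sin(x)   ⇒   f'(x) = 4·cos(x) - 4
  g(x) = atan(x)^2   ⇒   g'(x) = 2·atan(x)/(x^2 + 1)
  lim(x→0) f'(x)/g'(x) = lim(x→0) (4·cos(x) - 4)/(2·atan(x)/(x^2 + 1))
  = 0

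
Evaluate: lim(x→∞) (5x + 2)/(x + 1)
This is an ∞/∞ indeterminate form.

Apply L'Hôpital's rule: differentiate numerator and denominator separately.
  f(x) = 5·x + 2   ⇒   f'(x) = 5
  g(x) = x + 1   ⇒   g'(x) = 1
  lim(x→∞) f'(x)/g'(x) = lim(x→∞) (5)/(1)
  = 5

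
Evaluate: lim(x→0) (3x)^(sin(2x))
This is an exponential indeterminate form.

For exponential indeterminate forms, take the natural log:
  Let L = lim(x→0) (3x)^(sin(2x))
  Then ln(L) = lim(x→0) [exponent × ln(base)]
  Evaluate using L'Hôpital or standard limits, then exponentiate.
  L = 1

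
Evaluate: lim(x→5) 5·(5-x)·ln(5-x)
This is a 0·∞ indeterminate form.

Rewrite 0·∞ as a quotient (0/0 or ∞/∞ form), then apply L'Hôpital's rule:
  lim(x→5) 5·(5-x)·ln(5-x) = 0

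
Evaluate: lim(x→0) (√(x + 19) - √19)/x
This is a standard limit.

Factor or rationalize the expression:
  lim(x→0) (√(x + 19) - √19)/x = sqrt(19)/38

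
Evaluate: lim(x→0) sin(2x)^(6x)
This is an exponential indeterminate form.

For exponential indeterminate forms, take the natural log:
  Let L = lim(x→0) sin(2x)^(6x)
  Then ln(L) = lim(x→0) [exponent × ln(base)]
  Evaluate using L'Hôpital or standard limits, then exponentiate.
  L = 1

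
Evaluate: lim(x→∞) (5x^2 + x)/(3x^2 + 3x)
This is an ∞/∞ indeterminate form.

Apply L'Hôpital's rule: differentiate numerator and denominator separately.
  f(x) = 5·x^2 + x   ⇒   f'(x) = 10·x + 1
  g(x) = 3·x^2 + 3·x   ⇒   g'(x) = 6·x + 3
  lim(x→∞) f'(x)/g'(x) = lim(x→∞) (10·x + 1)/(6·x + 3)
  = 5/3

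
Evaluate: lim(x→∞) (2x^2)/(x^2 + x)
This is an ∞/∞ indeterminate form.

Apply L'Hôpital's rule: differentiate numerator and denominator separately.
  f(x) = 2·x^2   ⇒   f'(x) = 4·x
  g(x) = x^2 + x   ⇒   g'(x) = 2·x + 1
  lim(x→∞) f'(x)/g'(x) = lim(x→∞) (4·x)/(2·x + 1)
  = 2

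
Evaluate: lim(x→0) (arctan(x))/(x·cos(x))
This is a 0/0 indeterminate form.

Apply L'Hôpital's rule: differentiate numerator and denominator separately.
  f(x) = atan(x)   ⇒   f'(x) = 1/(x^2 + 1)
  g(x) = x·cos(x)   ⇒   g'(x) = -x·sin(x) + cos(x)
  lim(x→0) f'(x)/g'(x) = lim(x→0) (1/(x^2 + 1))/(-x·sin(x) + cos(x))
  = 1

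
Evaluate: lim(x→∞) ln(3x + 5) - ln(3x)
This is an ∞-∞ indeterminate form.

Combine fractions or rationalize to convert ∞-∞ to 0/0 form:
  lim(x→∞) ln(3x + 5) - ln(3x) = 0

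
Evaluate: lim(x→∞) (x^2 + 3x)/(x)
This is an ∞/∞ indeterminate form.

Apply L'Hôpital's rule: differentiate numerator and denominator separately.
  f(x) = x^2 + 3·x   ⇒   f'(x) = 2·x + 3
  g(x) = x   ⇒   g'(x) = 1
  lim(x→∞) f'(x)/g'(x) = lim(x→∞) (2·x + 3)/(1)
  = ∞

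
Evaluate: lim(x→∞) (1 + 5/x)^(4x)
This is an exponential indeterminate form.

For exponential indeterminate forms, take the natural log:
  Let L = lim(x→∞) (1 + 5/x)^(4x)
  Then ln(L) = lim(x→∞) [exponent × ln(base)]
  Evaluate using L'Hôpital or standard limits, then exponentiate.
  L = e^(20)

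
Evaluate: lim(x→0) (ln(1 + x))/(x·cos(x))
This is a 0/0 indeterminate form.

Apply L'Hôpital's rule: differentiate numerator and denominator separately.
  f(x) = ln(x + 1)   ⇒   f'(x) = 1/(x + 1)
  g(x) = x·cos(x)   ⇒   g'(x) = -x·sin(x) + cos(x)
  lim(x→0) f'(x)/g'(x) = lim(x→0) (1/(x + 1))/(-x·sin(x) + cos(x))
  = 1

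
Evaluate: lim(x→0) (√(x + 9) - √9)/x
This is a standard limit.

Factor or rationalize the expression:
  lim(x→0) (√(x + 9) - √9)/x = 1/6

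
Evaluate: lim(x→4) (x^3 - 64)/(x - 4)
This is a standard limit.

Factor or rationalize the expression:
  lim(x→4) (x^3 - 64)/(x - 4) = 48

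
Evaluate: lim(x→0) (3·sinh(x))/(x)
This is a 0/0 indeterminate form.

Apply L'Hôpital's rule: differentiate numerator and denominator separately.
  f(x) = 3·sinh(x)   ⇒   f'(x) = 3·cosh(x)
  g(x) = x   ⇒   g'(x) = 1
  lim(x→0) f'(x)/g'(x) = lim(x→0) (3·cosh(x))/(1)
  = 3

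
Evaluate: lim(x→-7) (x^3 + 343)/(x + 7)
This is a standard limit.

Factor or rationalize the expression:
  lim(x→-7) (x^3 + 343)/(x + 7) = 147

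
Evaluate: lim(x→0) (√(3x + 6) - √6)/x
This is a standard limit.

Factor or rationalize the expression:
  lim(x→0) (√(3x + 6) - √6)/x = sqrt(6)/4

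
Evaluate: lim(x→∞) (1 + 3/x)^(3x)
This is an exponential indeterminate form.

For exponential indeterminate forms, take the natural log:
  Let L = lim(x→∞) (1 + 3/x)^(3x)
  Then ln(L) = lim(x→∞) [exponent × ln(base)]
  Evaluate using L'Hôpital or standard limits, then exponentiate.
  L = e^(9)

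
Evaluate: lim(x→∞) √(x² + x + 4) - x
This is an ∞-∞ indeterminate form.

Combine fractions or rationalize to convert ∞-∞ to 0/0 form:
  lim(x→∞) √(x² + x + 4) - x = 1/2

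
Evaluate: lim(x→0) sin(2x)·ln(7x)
This is a 0·∞ indeterminate form.

Rewrite 0·∞ as a quotient (0/0 or ∞/∞ form), then apply L'Hôpital's rule:
  lim(x→0) sin(2x)·ln(7x) = 0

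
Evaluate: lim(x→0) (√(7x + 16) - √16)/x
This is a standard limit.

Factor or rationalize the expression:
  lim(x→0) (√(7x + 16) - √16)/x = 7/8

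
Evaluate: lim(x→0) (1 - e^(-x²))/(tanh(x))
This is a 0/0 indeterminate form.

Apply L'Hôpital's rule: differentiate numerator and denominator separately.
  f(x) = 1 - e^(-x^2)   ⇒   f'(x) = 2·x·e^(-x^2)
  g(x) = tanh(x)   ⇒   g'(x) = 1 - tanh(x)^2
  lim(x→0) f'(x)/g'(x) = lim(x→0) (2·x·e^(-x^2))/(1 - tanh(x)^2)
  = 0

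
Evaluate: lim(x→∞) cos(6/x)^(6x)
This is an exponential indeterminate form.

For exponential indeterminate forms, take the natural log:
  Let L = lim(x→∞) cos(6/x)^(6x)
  Then ln(L) = lim(x→∞) [exponent × ln(base)]
  Evaluate using L'Hôpital or standard limits, then exponentiate.
  L = 1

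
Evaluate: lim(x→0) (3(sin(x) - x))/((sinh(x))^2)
This is a 0/0 indeterminate form.

Apply L'Hôpital's rule: differentiate numerator and denominator separately.
  f(x) = -3·x + 3·sin(x)   ⇒   f'(x) = 3·cos(x) - 3
  g(x) = sinh(x)^2   ⇒   g'(x) = 2·sinh(x)·cosh(x)
  lim(x→0) f'(x)/g'(x) = lim(x→0) (3·cos(x) - 3)/(2·sinh(x)·cosh(x))
  = 0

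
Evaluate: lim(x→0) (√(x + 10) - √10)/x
This is a standard limit.

Factor or rationalize the expression:
  lim(x→0) (√(x + 10) - √10)/x = sqrt(10)/20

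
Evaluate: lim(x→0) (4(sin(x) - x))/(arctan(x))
This is a 0/0 indeterminate form.

Apply L'Hôpital's rule: differentiate numerator and denominator separately.
  f(x) = -4·x + 4·sin(x)   ⇒   f'(x) = 4·cos(x) - 4
  g(x) = atan(x)   ⇒   g'(x) = 1/(x^2 + 1)
  lim(x→0) f'(x)/g'(x) = lim(x→0) (4·cos(x) - 4)/(1/(x^2 + 1))
  = 0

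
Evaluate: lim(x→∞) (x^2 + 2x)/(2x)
This is an ∞/∞ indeterminate form.

Apply L'Hôpital's rule: differentiate numerator and denominator separately.
  f(x) = x^2 + 2·x   ⇒   f'(x) = 2·x + 2
  g(x) = 2·x   ⇒   g'(x) = 2
  lim(x→∞) f'(x)/g'(x) = lim(x→∞) (2·x + 2)/(2)
  = ∞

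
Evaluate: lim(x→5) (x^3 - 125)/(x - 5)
This is a standard limit.

Factor or rationalize the expression:
  lim(x→5) (x^3 - 125)/(x - 5) = 75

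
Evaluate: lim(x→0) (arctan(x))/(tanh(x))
This is a 0/0 indeterminate form.

Apply L'Hôpital's rule: differentiate numerator and denominator separately.
  f(x) = atan(x)   ⇒   f'(x) = 1/(x^2 + 1)
  g(x) = tanh(x)   ⇒   g'(x) = 1 - tanh(x)^2
  lim(x→0) f'(x)/g'(x) = lim(x→0) (1/(x^2 + 1))/(1 - tanh(x)^2)
  = 1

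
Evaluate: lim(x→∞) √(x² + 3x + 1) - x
This is an ∞-∞ indeterminate form.

Combine fractions or rationalize to convert ∞-∞ to 0/0 form:
  lim(x→∞) √(x² + 3x + 1) - x = 3/2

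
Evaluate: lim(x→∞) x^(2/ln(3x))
This is an exponential indeterminate form.

For exponential indeterminate forms, take the natural log:
  Let L = lim(x→∞) x^(2/ln(3x))
  Then ln(L) = lim(x→∞) [exponent × ln(base)]
  Evaluate using L'Hôpital or standard limits, then exponentiate.
  L = e²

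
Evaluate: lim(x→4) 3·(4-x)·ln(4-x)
This is a 0·∞ indeterminate form.

Rewrite 0·∞ as a quotient (0/0 or ∞/∞ form), then apply L'Hôpital's rule:
  lim(x→4) 3·(4-x)·ln(4-x) = 0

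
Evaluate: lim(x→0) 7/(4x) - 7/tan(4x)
This is an ∞-∞ indeterminate form.

Combine fractions or rationalize to convert ∞-∞ to 0/0 form:
  lim(x→0) 7/(4x) - 7/tan(4x) = 0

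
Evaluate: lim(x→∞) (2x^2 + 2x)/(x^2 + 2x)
This is an ∞/∞ indeterminate form.

Apply L'Hôpital's rule: differentiate numerator and denominator separately.
  f(x) = 2·x^2 + 2·x   ⇒   f'(x) = 4·x + 2
  g(x) = x^2 + 2·x   ⇒   g'(x) = 2·x + 2
  lim(x→∞) f'(x)/g'(x) = lim(x→∞) (4·x + 2)/(2·x + 2)
  = 2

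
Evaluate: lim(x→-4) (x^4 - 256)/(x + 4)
This is a standard limit.

Factor or rationalize the expression:
  lim(x→-4) (x^4 - 256)/(x + 4) = -256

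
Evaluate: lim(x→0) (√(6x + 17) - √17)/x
This is a standard limit.

Factor or rationalize the expression:
  lim(x→0) (√(6x + 17) - √17)/x = 3·sqrt(17)/17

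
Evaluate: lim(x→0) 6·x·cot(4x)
This is a 0·∞ indeterminate form.

Rewrite 0·∞ as a quotient (0/0 or ∞/∞ form), then apply L'Hôpital's rule:
  lim(x→0) 6·x·cot(4x) = 3/2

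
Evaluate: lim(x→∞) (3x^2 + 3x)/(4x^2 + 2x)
This is an ∞/∞ indeterminate form.

Apply L'Hôpital's rule: differentiate numerator and denominator separately.
  f(x) = 3·x^2 + 3·x   ⇒   f'(x) = 6·x + 3
  g(x) = 4·x^2 + 2·x   ⇒   g'(x) = 8·x + 2
  lim(x→∞) f'(x)/g'(x) = lim(x→∞) (6·x + 3)/(8·x + 2)
  = 3/4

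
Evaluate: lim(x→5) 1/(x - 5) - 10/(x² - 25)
This is an ∞-∞ indeterminate form.

Combine fractions or rationalize to convert ∞-∞ to 0/0 form:
  lim(x→5) 1/(x - 5) - 10/(x² - 25) = 1/10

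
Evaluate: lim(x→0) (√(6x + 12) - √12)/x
This is a standard limit.

Factor or rationalize the expression:
  lim(x→0) (√(6x + 12) - √12)/x = sqrt(3)/2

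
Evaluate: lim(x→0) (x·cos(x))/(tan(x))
This is a 0/0 indeterminate form.

Apply L'Hôpital's rule: differentiate numerator and denominator separately.
  f(x) = x·cos(x)   ⇒   f'(x) = -x·sin(x) + cos(x)
  g(x) = tan(x)   ⇒   g'(x) = tan(x)^2 + 1
  lim(x→0) f'(x)/g'(x) = lim(x→0) (-x·sin(x) + cos(x))/(tan(x)^2 + 1)
  = 1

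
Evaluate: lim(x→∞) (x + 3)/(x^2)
This is an ∞/∞ indeterminate form.

Apply L'Hôpital's rule: differentiate numerator and denominator separately.
  f(x) = x + 3   ⇒   f'(x) = 1
  g(x) = x^2   ⇒   g'(x) = 2·x
  lim(x→∞) f'(x)/g'(x) = lim(x→∞) (1)/(2·x)
  = 0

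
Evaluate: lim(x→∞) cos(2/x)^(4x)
This is an exponential indeterminate form.

For exponential indeterminate forms, take the natural log:
  Let L = lim(x→∞) cos(2/x)^(4x)
  Then ln(L) = lim(x→∞) [exponent × ln(base)]
  Evaluate using L'Hôpital or standard limits, then exponentiate.
  L = 1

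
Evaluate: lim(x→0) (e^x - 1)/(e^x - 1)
This is a 0/0 indeterminate form.

Apply L'Hôpital's rule: differentiate numerator and denominator separately.
  f(x) = e^(x) - 1   ⇒   f'(x) = e^(x)
  g(x) = e^(x) - 1   ⇒   g'(x) = e^(x)
  lim(x→0) f'(x)/g'(x) = lim(x→0) (e^(x))/(e^(x))
  = 1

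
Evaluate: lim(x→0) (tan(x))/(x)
This is a 0/0 indeterminate form.

Apply L'Hôpital's rule: differentiate numerator and denominator separately.
  f(x) = tan(x)   ⇒   f'(x) = tan(x)^2 + 1
  g(x) = x   ⇒   g'(x) = 1
  lim(x→0) f'(x)/g'(x) = lim(x→0) (tan(x)^2 + 1)/(1)
  = 1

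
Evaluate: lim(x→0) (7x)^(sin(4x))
This is an exponential indeterminate form.

For exponential indeterminate forms, take the natural log:
  Let L = lim(x→0) (7x)^(sin(4x))
  Then ln(L) = lim(x→0) [exponent × ln(base)]
  Evaluate using L'Hôpital or standard limits, then exponentiate.
  L = 1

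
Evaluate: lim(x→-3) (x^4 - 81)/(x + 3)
This is a standard limit.

Factor or rationalize the expression:
  lim(x→-3) (x^4 - 81)/(x + 3) = -108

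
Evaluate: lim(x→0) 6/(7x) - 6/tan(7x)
This is an ∞-∞ indeterminate form.

Combine fractions or rationalize to convert ∞-∞ to 0/0 form:
  lim(x→0) 6/(7x) - 6/tan(7x) = 0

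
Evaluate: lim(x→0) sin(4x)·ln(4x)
This is a 0·∞ indeterminate form.

Rewrite 0·∞ as a quotient (0/0 or ∞/∞ form), then apply L'Hôpital's rule:
  lim(x→0) sin(4x)·ln(4x) = 0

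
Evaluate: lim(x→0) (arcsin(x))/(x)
This is a 0/0 indeterminate form.

Apply L'Hôpital's rule: differentiate numerator and denominator separately.
  f(x) = asin(x)   ⇒   f'(x) = 1/sqrt(1 - x^2)
  g(x) = x   ⇒   g'(x) = 1
  lim(x→0) f'(x)/g'(x) = lim(x→0) (1/sqrt(1 - x^2))/(1)
  = 1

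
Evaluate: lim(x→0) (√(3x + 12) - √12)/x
This is a standard limit.

Factor or rationalize the expression:
  lim(x→0) (√(3x + 12) - √12)/x = sqrt(3)/4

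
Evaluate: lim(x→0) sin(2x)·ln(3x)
This is a 0·∞ indeterminate form.

Rewrite 0·∞ as a quotient (0/0 or ∞/∞ form), then apply L'Hôpital's rule:
  lim(x→0) sin(2x)·ln(3x) = 0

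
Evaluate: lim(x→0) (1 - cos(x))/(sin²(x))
This is a 0/0 indeterminate form.

Apply L'Hôpital's rule: differentiate numerator and denominator separately.
  f(x) = 1 - cos(x)   ⇒   f'(x) = sin(x)
  g(x) = sin(x)^2   ⇒   g'(x) = 2·sin(x)·cos(x)
  lim(x→0) f'(x)/g'(x) = lim(x→0) (sin(x))/(2·sin(x)·cos(x))
  = 1/2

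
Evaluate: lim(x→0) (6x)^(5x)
This is an exponential indeterminate form.

For exponential indeterminate forms, take the natural log:
  Let L = lim(x→0) (6x)^(5x)
  Then ln(L) = lim(x→0) [exponent × ln(base)]
  Evaluate using L'Hôpital or standard limits, then exponentiate.
  L = 1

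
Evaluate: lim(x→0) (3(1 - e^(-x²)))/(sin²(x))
This is a 0/0 indeterminate form.

Apply L'Hôpital's rule: differentiate numerator and denominator separately.
  f(x) = 3 - 3·e^(-x^2)   ⇒   f'(x) = 6·x·e^(-x^2)
  g(x) = sin(x)^2   ⇒   g'(x) = 2·sin(x)·cos(x)
  lim(x→0) f'(x)/g'(x) = lim(x→0) (6·x·e^(-x^2))/(2·sin(x)·cos(x))
  = 3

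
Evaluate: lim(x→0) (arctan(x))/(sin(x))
This is a 0/0 indeterminate form.

Apply L'Hôpital's rule: differentiate numerator and denominator separately.
  f(x) = atan(x)   ⇒   f'(x) = 1/(x^2 + 1)
  g(x) = sin(x)   ⇒   g'(x) = cos(x)
  lim(x→0) f'(x)/g'(x) = lim(x→0) (1/(x^2 + 1))/(cos(x))
  = 1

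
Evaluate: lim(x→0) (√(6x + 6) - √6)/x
This is a standard limit.

Factor or rationalize the expression:
  lim(x→0) (√(6x + 6) - √6)/x = sqrt(6)/2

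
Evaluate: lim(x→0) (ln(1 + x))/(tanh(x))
This is a 0/0 indeterminate form.

Apply L'Hôpital's rule: differentiate numerator and denominator separately.
  f(x) = ln(x + 1)   ⇒   f'(x) = 1/(x + 1)
  g(x) = tanh(x)   ⇒   g'(x) = 1 - tanh(x)^2
  lim(x→0) f'(x)/g'(x) = lim(x→0) (1/(x + 1))/(1 - tanh(x)^2)
  = 1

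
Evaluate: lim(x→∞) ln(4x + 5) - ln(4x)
This is an ∞-∞ indeterminate form.

Combine fractions or rationalize to convert ∞-∞ to 0/0 form:
  lim(x→∞) ln(4x + 5) - ln(4x) = 0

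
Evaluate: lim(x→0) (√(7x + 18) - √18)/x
This is a standard limit.

Factor or rationalize the expression:
  lim(x→0) (√(7x + 18) - √18)/x = 7·sqrt(2)/12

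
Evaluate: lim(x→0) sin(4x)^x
This is an exponential indeterminate form.

For exponential indeterminate forms, take the natural log:
  Let L = lim(x→0) sin(4x)^x
  Then ln(L) = lim(x→0) [exponent × ln(base)]
  Evaluate using L'Hôpital or standard limits, then exponentiate.
  L = 1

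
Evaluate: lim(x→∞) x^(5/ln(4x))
This is an exponential indeterminate form.

For exponential indeterminate forms, take the natural log:
  Let L = lim(x→∞) x^(5/ln(4x))
  Then ln(L) = lim(x→∞) [exponent × ln(base)]
  Evaluate using L'Hôpital or standard limits, then exponentiate.
  L = e^(5)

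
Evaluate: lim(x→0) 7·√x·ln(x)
This is a 0·∞ indeterminate form.

Rewrite 0·∞ as a quotient (0/0 or ∞/∞ form), then apply L'Hôpital's rule:
  lim(x→0) 7·√x·ln(x) = 0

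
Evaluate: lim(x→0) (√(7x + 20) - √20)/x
This is a standard limit.

Factor or rationalize the expression:
  lim(x→0) (√(7x + 20) - √20)/x = 7·sqrt(5)/20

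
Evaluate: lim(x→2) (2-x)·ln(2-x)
This is a 0·∞ indeterminate form.

Rewrite 0·∞ as a quotient (0/0 or ∞/∞ form), then apply L'Hôpital's rule:
  lim(x→2) (2-x)·ln(2-x) = 0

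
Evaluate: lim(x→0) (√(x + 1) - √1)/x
This is a standard limit.

Factor or rationalize the expression:
  lim(x→0) (√(x + 1) - √1)/x = 1/2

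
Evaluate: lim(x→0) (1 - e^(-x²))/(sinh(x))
This is a 0/0 indeterminate form.

Apply L'Hôpital's rule: differentiate numerator and denominator separately.
  f(x) = 1 - e^(-x^2)   ⇒   f'(x) = 2·x·e^(-x^2)
  g(x) = sinh(x)   ⇒   g'(x) = cosh(x)
  lim(x→0) f'(x)/g'(x) = lim(x→0) (2·x·e^(-x^2))/(cosh(x))
  = 0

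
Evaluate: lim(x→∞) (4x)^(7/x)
This is an exponential indeterminate form.

For exponential indeterminate forms, take the natural log:
  Let L = lim(x→∞) (4x)^(7/x)
  Then ln(L) = lim(x→∞) [exponent × ln(base)]
  Evaluate using L'Hôpital or standard limits, then exponentiate.
  L = 1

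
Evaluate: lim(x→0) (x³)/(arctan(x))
This is a 0/0 indeterminate form.

Apply L'Hôpital's rule: differentiate numerator and denominator separately.
  f(x) = x^3   ⇒   f'(x) = 3·x^2
  g(x) = atan(x)   ⇒   g'(x) = 1/(x^2 + 1)
  lim(x→0) f'(x)/g'(x) = lim(x→0) (3·x^2)/(1/(x^2 + 1))
  = 0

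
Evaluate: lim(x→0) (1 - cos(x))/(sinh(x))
This is a 0/0 indeterminate form.

Apply L'Hôpital's rule: differentiate numerator and denominator separately.
  f(x) = 1 - cos(x)   ⇒   f'(x) = sin(x)
  g(x) = sinh(x)   ⇒   g'(x) = cosh(x)
  lim(x→0) f'(x)/g'(x) = lim(x→0) (sin(x))/(cosh(x))
  = 0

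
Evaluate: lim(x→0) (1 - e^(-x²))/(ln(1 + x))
This is a 0/0 indeterminate form.

Apply L'Hôpital's rule: differentiate numerator and denominator separately.
  f(x) = 1 - e^(-x^2)   ⇒   f'(x) = 2·x·e^(-x^2)
  g(x) = ln(x + 1)   ⇒   g'(x) = 1/(x + 1)
  lim(x→0) f'(x)/g'(x) = lim(x→0) (2·x·e^(-x^2))/(1/(x + 1))
  = 0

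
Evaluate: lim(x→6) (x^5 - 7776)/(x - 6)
This is a standard limit.

Factor or rationalize the expression:
  lim(x→6) (x^5 - 7776)/(x - 6) = 6480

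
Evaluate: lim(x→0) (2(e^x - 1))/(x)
This is a 0/0 indeterminate form.

Apply L'Hôpital's rule: differentiate numerator and denominator separately.
  f(x) = 2·e^(x) - 2   ⇒   f'(x) = 2·e^(x)
  g(x) = x   ⇒   g'(x) = 1
  lim(x→0) f'(x)/g'(x) = lim(x→0) (2·e^(x))/(1)
  = 2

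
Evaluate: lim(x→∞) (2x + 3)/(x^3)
This is an ∞/∞ indeterminate form.

Apply L'Hôpital's rule: differentiate numerator and denominator separately.
  f(x) = 2·x + 3   ⇒   f'(x) = 2
  g(x) = x^3   ⇒   g'(x) = 3·x^2
  lim(x→∞) f'(x)/g'(x) = lim(x→∞) (2)/(3·x^2)
  = 0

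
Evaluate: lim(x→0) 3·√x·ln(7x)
This is a 0·∞ indeterminate form.

Rewrite 0·∞ as a quotient (0/0 or ∞/∞ form), then apply L'Hôpital's rule:
  lim(x→0) 3·√x·ln(7x) = 0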